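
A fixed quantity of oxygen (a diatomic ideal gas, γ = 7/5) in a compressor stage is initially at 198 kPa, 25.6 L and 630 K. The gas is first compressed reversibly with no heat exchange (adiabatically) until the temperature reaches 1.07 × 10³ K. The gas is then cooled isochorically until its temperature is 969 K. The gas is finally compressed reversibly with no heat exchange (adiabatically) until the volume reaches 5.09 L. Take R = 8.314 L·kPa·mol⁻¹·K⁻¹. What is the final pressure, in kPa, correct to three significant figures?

Adiabatic (γ = 7/5), T V^(γ−1) and P V^γ constant: P₂ = P₁·(T₂/T₁)^(γ/(γ−1)) = 1264 kPa; V₂ = V₁·(T₁/T₂)^(1/(γ−1)) = 6.810 L.
V constant ⇒ P ∝ T: V₃ = V₂; P₃ = P₂·(T₃/T₂) = 1145 kPa.
Adiabatic (γ = 7/5), T V^(γ−1) and P V^γ constant: T₄ = T₃·(V₃/V₄)^(γ−1) = 1089 K; P₄ = P₃·(V₃/V₄)^γ = 1721 kPa.

P₄ ≈ 1.72e+03 kPa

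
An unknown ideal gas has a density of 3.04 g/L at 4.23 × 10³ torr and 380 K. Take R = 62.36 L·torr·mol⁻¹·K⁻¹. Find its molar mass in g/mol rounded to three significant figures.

M ≈ 17.0 g/mol

ρ = PM/(RT) ⇒ M = ρRT/P = (3.04 × 62.36 × 380.0) / 4.23e+03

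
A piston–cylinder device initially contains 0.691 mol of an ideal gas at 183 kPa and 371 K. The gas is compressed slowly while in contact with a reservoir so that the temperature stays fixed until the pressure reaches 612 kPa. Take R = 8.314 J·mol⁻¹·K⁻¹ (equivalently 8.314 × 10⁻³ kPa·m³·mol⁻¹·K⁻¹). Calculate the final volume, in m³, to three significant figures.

From PV = nRT: V₁ = nRT₁/P₁ = 0.01165 m³.
Isothermal, so P V is constant: T₂ = T₁; V₂ = V₁·(P₁/P₂) = 0.003483 m³.

V₂ ≈ 0.00348 m³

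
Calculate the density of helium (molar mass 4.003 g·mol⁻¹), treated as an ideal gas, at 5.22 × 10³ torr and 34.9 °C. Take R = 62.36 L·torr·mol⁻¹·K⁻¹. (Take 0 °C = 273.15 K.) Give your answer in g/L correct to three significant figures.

ρ = PM/(RT) = (5.22e+03 × 4.003) / (62.36 × 308.0)

ρ ≈ 1.09 g/L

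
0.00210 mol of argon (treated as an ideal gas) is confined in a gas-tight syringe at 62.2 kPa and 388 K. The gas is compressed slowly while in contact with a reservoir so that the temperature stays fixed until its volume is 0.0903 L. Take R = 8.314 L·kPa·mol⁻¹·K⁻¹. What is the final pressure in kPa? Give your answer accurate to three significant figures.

P₂ ≈ 75.0 kPa

From PV = nRT: V₁ = nRT₁/P₁ = 0.1089 L.
Isothermal, so P V is constant: T₂ = T₁; P₂ = P₁·(V₁/V₂) = 75.02 kPa.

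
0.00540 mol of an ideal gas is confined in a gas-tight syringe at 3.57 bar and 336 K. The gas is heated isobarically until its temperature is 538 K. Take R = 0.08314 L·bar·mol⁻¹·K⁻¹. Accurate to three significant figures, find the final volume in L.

V₂ ≈ 0.0677 L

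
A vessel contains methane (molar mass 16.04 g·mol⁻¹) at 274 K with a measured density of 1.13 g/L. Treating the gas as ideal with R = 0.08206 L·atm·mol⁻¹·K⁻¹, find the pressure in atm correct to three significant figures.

ρ = PM/(RT) ⇒ P = ρRT/M = (1.13 × 0.08206 × 274.0) / 16.04

P ≈ 1.58 atm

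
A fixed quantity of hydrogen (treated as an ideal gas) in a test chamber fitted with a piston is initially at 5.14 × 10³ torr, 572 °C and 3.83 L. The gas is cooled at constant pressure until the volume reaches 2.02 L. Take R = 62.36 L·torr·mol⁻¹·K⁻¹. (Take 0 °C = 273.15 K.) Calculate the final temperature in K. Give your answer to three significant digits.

Convert: T₁ = 845.1 K.
Isobaric, so V/T is constant: P₂ = P₁; T₂ = T₁·(V₂/V₁) = 445.7 K.

T₂ ≈ 446 K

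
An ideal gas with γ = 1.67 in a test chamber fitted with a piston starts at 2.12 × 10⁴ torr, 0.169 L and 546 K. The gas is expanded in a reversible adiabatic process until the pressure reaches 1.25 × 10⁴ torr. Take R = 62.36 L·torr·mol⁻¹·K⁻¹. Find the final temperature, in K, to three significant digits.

T₂ ≈ 442 K

Reversible adiabatic, γ = 1.67: T₂ = T₁·(P₂/P₁)^((γ−1)/γ) = 441.7 K; V₂ = V₁·(P₁/P₂)^(1/γ) = 0.2319 L.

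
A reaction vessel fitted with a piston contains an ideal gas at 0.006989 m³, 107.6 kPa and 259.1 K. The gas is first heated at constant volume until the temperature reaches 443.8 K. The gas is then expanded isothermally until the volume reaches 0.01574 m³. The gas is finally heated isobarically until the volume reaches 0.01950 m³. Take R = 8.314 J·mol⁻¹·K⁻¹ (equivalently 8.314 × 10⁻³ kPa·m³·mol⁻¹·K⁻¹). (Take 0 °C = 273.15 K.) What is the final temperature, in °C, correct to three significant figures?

T₄ ≈ 277 °C

Isochoric, so P/T is constant: V₂ = V₁; P₂ = P₁·(T₂/T₁) = 184.3 kPa.
Isothermal, so P V is constant: T₃ = T₂; P₃ = P₂·(V₂/V₃) = 81.84 kPa.
P constant ⇒ V ∝ T: P₄ = P₃; T₄ = T₃·(V₄/V₃) = 549.8 K.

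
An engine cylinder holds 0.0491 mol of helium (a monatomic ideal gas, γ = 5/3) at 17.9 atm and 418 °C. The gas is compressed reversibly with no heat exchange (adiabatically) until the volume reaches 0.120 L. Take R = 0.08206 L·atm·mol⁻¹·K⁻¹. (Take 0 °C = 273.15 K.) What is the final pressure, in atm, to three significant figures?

P₂ ≈ 27.6 atm

Convert: T₁ = 691.1 K.
From PV = nRT: V₁ = nRT₁/P₁ = 0.1556 L.
Adiabatic (γ = 5/3), T V^(γ−1) and P V^γ constant: T₂ = T₁·(V₁/V₂)^(γ−1) = 821.7 K; P₂ = P₁·(V₁/V₂)^γ = 27.59 atm.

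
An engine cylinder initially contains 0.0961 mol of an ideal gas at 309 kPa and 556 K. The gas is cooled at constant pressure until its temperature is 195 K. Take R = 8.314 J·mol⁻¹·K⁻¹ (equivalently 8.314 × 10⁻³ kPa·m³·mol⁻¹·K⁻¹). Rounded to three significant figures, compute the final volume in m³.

From PV = nRT: V₁ = nRT₁/P₁ = 0.001438 m³.
P constant ⇒ V ∝ T: P₂ = P₁; V₂ = V₁·(T₂/T₁) = 0.0005042 m³.

V₂ ≈ 0.000504 m³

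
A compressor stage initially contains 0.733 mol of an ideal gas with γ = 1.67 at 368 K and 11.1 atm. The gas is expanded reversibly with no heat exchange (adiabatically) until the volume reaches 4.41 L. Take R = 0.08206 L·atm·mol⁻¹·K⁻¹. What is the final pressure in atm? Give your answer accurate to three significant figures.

P₂ ≈ 2.95 atm

From PV = nRT: V₁ = nRT₁/P₁ = 1.994 L.
Reversible adiabatic, γ = 1.67: T₂ = T₁·(V₁/V₂)^(γ−1) = 216.2 K; P₂ = P₁·(V₁/V₂)^γ = 2.949 atm.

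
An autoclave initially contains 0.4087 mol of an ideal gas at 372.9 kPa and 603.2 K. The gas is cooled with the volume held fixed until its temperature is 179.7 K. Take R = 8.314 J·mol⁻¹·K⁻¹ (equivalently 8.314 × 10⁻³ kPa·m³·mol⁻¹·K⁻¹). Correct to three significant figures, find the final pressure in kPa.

P₂ ≈ 111 kPa

From PV = nRT: V₁ = nRT₁/P₁ = 0.005496 m³.
V constant ⇒ P ∝ T: V₂ = V₁; P₂ = P₁·(T₂/T₁) = 111.1 kPa.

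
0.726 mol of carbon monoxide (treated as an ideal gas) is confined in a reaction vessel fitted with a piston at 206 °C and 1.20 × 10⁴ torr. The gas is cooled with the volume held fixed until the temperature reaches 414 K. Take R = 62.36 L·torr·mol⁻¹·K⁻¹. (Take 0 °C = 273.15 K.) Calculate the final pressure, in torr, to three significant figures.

Convert: T₁ = 479.1 K.
From PV = nRT: V₁ = nRT₁/P₁ = 1.808 L.
Isochoric, so P/T is constant: V₂ = V₁; P₂ = P₁·(T₂/T₁) = 1.037e+04 torr.

P₂ ≈ 1.04e+04 torr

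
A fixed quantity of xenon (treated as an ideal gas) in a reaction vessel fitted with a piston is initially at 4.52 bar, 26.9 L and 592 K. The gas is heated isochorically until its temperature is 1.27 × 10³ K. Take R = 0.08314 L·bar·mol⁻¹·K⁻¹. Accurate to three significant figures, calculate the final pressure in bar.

P₂ ≈ 9.70 bar

Isochoric, so P/T is constant: V₂ = V₁; P₂ = P₁·(T₂/T₁) = 9.697 bar.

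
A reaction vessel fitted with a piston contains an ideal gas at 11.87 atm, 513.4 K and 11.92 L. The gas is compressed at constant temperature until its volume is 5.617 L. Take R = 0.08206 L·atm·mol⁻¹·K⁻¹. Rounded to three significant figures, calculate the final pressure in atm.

P₂ ≈ 25.2 atm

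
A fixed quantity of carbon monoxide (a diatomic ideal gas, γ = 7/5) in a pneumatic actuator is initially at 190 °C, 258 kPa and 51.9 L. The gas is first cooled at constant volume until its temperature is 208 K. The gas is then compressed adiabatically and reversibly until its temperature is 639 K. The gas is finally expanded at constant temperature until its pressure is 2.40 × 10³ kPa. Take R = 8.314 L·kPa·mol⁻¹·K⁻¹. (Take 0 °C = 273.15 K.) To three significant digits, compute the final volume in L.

V₄ ≈ 7.70 L

Convert: T₁ = 463.1 K.
V constant ⇒ P ∝ T: V₂ = V₁; P₂ = P₁·(T₂/T₁) = 115.9 kPa.
Adiabatic (γ = 7/5), T V^(γ−1) and P V^γ constant: P₃ = P₂·(T₃/T₂)^(γ/(γ−1)) = 5888 kPa; V₃ = V₂·(T₂/T₃)^(1/(γ−1)) = 3.137 L.
T constant ⇒ Boyle's law P V = const: T₄ = T₃; V₄ = V₃·(P₃/P₄) = 7.698 L.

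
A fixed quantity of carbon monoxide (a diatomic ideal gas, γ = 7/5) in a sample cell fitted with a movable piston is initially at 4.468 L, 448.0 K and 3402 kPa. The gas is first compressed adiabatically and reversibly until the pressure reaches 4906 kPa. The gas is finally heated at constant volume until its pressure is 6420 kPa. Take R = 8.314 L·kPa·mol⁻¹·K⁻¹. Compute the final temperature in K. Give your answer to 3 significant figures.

Reversible adiabatic, γ = 7/5: T₂ = T₁·(P₂/P₁)^((γ−1)/γ) = 497.4 K; V₂ = V₁·(P₁/P₂)^(1/γ) = 3.440 L.
Isochoric, so P/T is constant: V₃ = V₂; T₃ = T₂·(P₃/P₂) = 650.9 K.

T₃ ≈ 651 K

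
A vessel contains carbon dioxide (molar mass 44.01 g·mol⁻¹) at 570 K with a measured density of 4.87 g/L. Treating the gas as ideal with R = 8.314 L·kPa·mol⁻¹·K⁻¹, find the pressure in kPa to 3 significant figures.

P ≈ 524 kPa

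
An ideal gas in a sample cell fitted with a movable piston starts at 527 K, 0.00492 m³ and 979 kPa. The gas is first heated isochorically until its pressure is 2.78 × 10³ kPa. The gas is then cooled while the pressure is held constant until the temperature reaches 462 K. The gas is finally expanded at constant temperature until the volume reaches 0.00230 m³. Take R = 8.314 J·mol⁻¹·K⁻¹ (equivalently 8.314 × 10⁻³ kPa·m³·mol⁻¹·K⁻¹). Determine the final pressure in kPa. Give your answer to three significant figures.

V constant ⇒ P ∝ T: V₂ = V₁; T₂ = T₁·(P₂/P₁) = 1496 K.
P constant ⇒ V ∝ T: P₃ = P₂; V₃ = V₂·(T₃/T₂) = 0.001519 m³.
Isothermal, so P V is constant: T₄ = T₃; P₄ = P₃·(V₃/V₄) = 1836 kPa.

P₄ ≈ 1.84e+03 kPa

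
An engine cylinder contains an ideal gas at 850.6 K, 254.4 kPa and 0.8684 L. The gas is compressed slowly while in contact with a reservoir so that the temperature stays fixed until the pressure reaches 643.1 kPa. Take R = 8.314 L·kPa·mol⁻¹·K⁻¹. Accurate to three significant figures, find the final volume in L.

T constant ⇒ Boyle's law P V = const: T₂ = T₁; V₂ = V₁·(P₁/P₂) = 0.3435 L.

V₂ ≈ 0.344 L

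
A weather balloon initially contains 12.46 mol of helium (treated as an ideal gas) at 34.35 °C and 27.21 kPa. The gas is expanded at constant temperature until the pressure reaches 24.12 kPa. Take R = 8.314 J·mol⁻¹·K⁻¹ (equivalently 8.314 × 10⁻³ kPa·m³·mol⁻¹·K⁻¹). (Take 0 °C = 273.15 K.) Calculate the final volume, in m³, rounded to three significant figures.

Convert: T₁ = 307.5 K.
From PV = nRT: V₁ = nRT₁/P₁ = 1.171 m³.
Isothermal, so P V is constant: T₂ = T₁; V₂ = V₁·(P₁/P₂) = 1.321 m³.

V₂ ≈ 1.32 m³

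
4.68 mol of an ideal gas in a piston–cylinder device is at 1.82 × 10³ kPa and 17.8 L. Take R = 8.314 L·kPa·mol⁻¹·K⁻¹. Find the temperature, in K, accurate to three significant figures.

PV = nRT ⇒ T = PV/(nR) = (1.82e+03 × 17.8) / (4.68 × 8.314)

T ≈ 833 K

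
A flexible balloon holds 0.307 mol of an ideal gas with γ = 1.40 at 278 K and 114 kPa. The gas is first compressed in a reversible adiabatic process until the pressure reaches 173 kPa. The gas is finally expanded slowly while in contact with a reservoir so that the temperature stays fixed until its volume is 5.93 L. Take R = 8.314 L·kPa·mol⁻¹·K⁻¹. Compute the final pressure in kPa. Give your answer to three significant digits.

P₃ ≈ 135 kPa

From PV = nRT: V₁ = nRT₁/P₁ = 6.224 L.
Adiabatic (γ = 1.40), T V^(γ−1) and P V^γ constant: T₂ = T₁·(P₂/P₁)^((γ−1)/γ) = 313.2 K; V₂ = V₁·(P₁/P₂)^(1/γ) = 4.621 L.
T constant ⇒ Boyle's law P V = const: T₃ = T₂; P₃ = P₂·(V₂/V₃) = 134.8 kPa.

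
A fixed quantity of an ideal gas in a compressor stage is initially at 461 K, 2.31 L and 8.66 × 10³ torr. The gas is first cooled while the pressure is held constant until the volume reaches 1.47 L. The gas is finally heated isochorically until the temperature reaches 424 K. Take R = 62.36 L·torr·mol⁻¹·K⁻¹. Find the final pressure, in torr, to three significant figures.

P constant ⇒ V ∝ T: P₂ = P₁; T₂ = T₁·(V₂/V₁) = 293.4 K.
Isochoric, so P/T is constant: V₃ = V₂; P₃ = P₂·(T₃/T₂) = 1.252e+04 torr.

P₃ ≈ 1.25e+04 torr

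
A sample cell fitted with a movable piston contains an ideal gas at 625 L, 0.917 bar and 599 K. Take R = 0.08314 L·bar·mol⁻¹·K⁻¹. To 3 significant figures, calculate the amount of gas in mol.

PV = nRT ⇒ n = PV/(RT) = (0.917 × 625) / (0.08314 × 599)

n ≈ 11.5 mol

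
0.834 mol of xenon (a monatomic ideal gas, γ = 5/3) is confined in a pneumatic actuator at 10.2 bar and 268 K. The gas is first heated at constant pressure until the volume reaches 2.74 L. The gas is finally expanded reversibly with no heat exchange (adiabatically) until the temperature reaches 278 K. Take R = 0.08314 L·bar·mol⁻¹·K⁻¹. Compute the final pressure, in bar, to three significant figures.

From PV = nRT: V₁ = nRT₁/P₁ = 1.822 L.
Isobaric, so V/T is constant: P₂ = P₁; T₂ = T₁·(V₂/V₁) = 403.1 K.
Adiabatic (γ = 5/3), T V^(γ−1) and P V^γ constant: P₃ = P₂·(T₃/T₂)^(γ/(γ−1)) = 4.030 bar; V₃ = V₂·(T₂/T₃)^(1/(γ−1)) = 4.783 L.

P₃ ≈ 4.03 bar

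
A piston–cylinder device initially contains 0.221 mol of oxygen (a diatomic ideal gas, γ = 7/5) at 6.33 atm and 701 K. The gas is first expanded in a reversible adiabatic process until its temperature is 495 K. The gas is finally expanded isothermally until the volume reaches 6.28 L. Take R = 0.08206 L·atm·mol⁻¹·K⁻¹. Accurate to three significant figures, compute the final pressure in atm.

From PV = nRT: V₁ = nRT₁/P₁ = 2.008 L.
Reversible adiabatic, γ = 7/5: P₂ = P₁·(T₂/T₁)^(γ/(γ−1)) = 1.873 atm; V₂ = V₁·(T₁/T₂)^(1/(γ−1)) = 4.793 L.
T constant ⇒ Boyle's law P V = const: T₃ = T₂; P₃ = P₂·(V₂/V₃) = 1.429 atm.

P₃ ≈ 1.43 atm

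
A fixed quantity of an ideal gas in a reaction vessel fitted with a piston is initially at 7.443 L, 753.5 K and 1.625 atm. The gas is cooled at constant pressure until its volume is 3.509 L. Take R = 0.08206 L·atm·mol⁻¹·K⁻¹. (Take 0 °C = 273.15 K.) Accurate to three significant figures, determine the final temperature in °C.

T₂ ≈ 82.1 °C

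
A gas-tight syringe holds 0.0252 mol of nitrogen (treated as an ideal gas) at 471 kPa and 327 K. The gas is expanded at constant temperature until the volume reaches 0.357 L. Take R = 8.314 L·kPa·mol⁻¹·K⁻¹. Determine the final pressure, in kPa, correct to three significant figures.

From PV = nRT: V₁ = nRT₁/P₁ = 0.1455 L.
Isothermal, so P V is constant: T₂ = T₁; P₂ = P₁·(V₁/V₂) = 191.9 kPa.

P₂ ≈ 192 kPa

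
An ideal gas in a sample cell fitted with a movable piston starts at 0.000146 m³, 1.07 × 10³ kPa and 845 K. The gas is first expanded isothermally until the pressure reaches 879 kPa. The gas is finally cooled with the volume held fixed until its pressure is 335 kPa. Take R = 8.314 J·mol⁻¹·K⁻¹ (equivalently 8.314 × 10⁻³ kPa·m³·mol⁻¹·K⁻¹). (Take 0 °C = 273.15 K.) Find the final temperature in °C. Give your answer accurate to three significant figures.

T₃ ≈ 48.9 °C

Isothermal, so P V is constant: T₂ = T₁; V₂ = V₁·(P₁/P₂) = 0.0001777 m³.
Isochoric, so P/T is constant: V₃ = V₂; T₃ = T₂·(P₃/P₂) = 322.0 K.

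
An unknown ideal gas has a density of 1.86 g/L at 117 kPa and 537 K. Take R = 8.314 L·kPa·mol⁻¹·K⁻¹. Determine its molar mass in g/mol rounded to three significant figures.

M ≈ 71.0 g/mol

ρ = PM/(RT) ⇒ M = ρRT/P = (1.86 × 8.314 × 537.0) / 117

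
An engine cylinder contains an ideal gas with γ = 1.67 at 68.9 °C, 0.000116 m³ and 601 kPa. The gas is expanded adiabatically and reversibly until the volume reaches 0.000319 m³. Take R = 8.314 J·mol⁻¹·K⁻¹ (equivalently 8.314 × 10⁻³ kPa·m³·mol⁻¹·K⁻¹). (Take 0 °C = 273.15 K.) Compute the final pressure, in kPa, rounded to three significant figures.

Convert: T₁ = 342.0 K.
Adiabatic (γ = 1.67), T V^(γ−1) and P V^γ constant: T₂ = T₁·(V₁/V₂)^(γ−1) = 173.7 K; P₂ = P₁·(V₁/V₂)^γ = 111.0 kPa.

P₂ ≈ 111 kPa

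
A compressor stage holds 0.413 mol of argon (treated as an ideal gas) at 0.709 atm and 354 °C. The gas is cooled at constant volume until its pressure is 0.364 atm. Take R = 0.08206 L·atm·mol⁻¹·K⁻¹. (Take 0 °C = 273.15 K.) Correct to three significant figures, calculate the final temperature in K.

Convert: T₁ = 627.1 K.
From PV = nRT: V₁ = nRT₁/P₁ = 29.98 L.
Isochoric, so P/T is constant: V₂ = V₁; T₂ = T₁·(P₂/P₁) = 322.0 K.

T₂ ≈ 322 K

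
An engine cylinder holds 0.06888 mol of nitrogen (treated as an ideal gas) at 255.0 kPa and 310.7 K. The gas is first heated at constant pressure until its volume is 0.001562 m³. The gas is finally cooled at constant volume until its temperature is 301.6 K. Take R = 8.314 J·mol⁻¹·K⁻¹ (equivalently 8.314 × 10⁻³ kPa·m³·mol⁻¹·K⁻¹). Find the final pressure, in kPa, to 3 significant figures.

From PV = nRT: V₁ = nRT₁/P₁ = 0.0006978 m³.
Isobaric, so V/T is constant: P₂ = P₁; T₂ = T₁·(V₂/V₁) = 695.5 K.
V constant ⇒ P ∝ T: V₃ = V₂; P₃ = P₂·(T₃/T₂) = 110.6 kPa.

P₃ ≈ 111 kPa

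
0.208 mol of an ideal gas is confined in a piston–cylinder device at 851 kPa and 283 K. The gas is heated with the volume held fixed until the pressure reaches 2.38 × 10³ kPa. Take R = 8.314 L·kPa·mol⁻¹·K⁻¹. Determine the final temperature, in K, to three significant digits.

From PV = nRT: V₁ = nRT₁/P₁ = 0.5751 L.
V constant ⇒ P ∝ T: V₂ = V₁; T₂ = T₁·(P₂/P₁) = 791.5 K.

T₂ ≈ 791 K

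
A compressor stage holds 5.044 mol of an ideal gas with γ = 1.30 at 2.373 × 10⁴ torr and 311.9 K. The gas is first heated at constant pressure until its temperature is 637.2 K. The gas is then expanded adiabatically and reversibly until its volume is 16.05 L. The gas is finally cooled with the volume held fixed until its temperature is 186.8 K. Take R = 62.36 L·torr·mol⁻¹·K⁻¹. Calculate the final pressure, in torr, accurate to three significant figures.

P₄ ≈ 3.66e+03 torr

From PV = nRT: V₁ = nRT₁/P₁ = 4.134 L.
P constant ⇒ V ∝ T: P₂ = P₁; V₂ = V₁·(T₂/T₁) = 8.446 L.
Reversible adiabatic, γ = 1.30: T₃ = T₂·(V₂/V₃)^(γ−1) = 525.6 K; P₃ = P₂·(V₂/V₃)^γ = 1.030e+04 torr.
Isochoric, so P/T is constant: V₄ = V₃; P₄ = P₃·(T₄/T₃) = 3661 torr.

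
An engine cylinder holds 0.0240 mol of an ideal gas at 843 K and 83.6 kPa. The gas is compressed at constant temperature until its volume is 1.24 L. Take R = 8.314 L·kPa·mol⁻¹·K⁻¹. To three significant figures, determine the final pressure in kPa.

P₂ ≈ 136 kPa

From PV = nRT: V₁ = nRT₁/P₁ = 2.012 L.
Isothermal, so P V is constant: T₂ = T₁; P₂ = P₁·(V₁/V₂) = 135.7 kPa.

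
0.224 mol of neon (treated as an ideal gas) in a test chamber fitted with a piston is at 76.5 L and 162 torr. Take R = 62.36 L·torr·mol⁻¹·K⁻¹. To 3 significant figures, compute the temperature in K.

PV = nRT ⇒ T = PV/(nR) = (162 × 76.5) / (0.224 × 62.36)

T ≈ 887 K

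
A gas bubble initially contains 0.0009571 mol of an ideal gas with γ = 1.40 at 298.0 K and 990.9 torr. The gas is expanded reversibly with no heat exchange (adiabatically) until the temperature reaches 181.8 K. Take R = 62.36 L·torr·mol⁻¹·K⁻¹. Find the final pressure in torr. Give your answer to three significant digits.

From PV = nRT: V₁ = nRT₁/P₁ = 0.01795 L.
Adiabatic (γ = 1.40), T V^(γ−1) and P V^γ constant: P₂ = P₁·(T₂/T₁)^(γ/(γ−1)) = 175.7 torr; V₂ = V₁·(T₁/T₂)^(1/(γ−1)) = 0.06175 L.

P₂ ≈ 176 torr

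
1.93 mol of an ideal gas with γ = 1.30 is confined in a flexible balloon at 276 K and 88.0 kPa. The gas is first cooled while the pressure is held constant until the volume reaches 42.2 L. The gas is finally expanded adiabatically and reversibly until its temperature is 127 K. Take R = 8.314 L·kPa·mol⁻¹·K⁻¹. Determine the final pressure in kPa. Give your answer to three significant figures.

P₃ ≈ 6.53 kPa

From PV = nRT: V₁ = nRT₁/P₁ = 50.33 L.
Isobaric, so V/T is constant: P₂ = P₁; T₂ = T₁·(V₂/V₁) = 231.4 K.
Adiabatic (γ = 1.30), T V^(γ−1) and P V^γ constant: P₃ = P₂·(T₃/T₂)^(γ/(γ−1)) = 6.533 kPa; V₃ = V₂·(T₂/T₃)^(1/(γ−1)) = 311.9 L.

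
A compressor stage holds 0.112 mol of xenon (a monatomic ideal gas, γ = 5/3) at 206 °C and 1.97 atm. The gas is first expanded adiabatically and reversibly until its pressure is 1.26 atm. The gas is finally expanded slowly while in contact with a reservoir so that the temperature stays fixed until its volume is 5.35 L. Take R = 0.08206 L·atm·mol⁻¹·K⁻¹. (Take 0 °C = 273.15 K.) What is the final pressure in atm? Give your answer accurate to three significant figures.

P₃ ≈ 0.688 atm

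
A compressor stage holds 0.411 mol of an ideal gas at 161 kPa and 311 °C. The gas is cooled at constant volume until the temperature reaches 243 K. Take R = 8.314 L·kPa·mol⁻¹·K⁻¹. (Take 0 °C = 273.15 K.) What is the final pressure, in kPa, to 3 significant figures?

P₂ ≈ 67.0 kPa

Convert: T₁ = 584.1 K.
From PV = nRT: V₁ = nRT₁/P₁ = 12.40 L.
Isochoric, so P/T is constant: V₂ = V₁; P₂ = P₁·(T₂/T₁) = 66.97 kPa.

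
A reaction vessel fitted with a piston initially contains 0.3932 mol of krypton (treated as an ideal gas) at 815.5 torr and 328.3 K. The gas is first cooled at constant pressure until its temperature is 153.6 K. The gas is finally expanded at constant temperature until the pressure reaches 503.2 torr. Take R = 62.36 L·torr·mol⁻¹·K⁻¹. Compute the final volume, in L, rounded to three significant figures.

V₃ ≈ 7.48 L

From PV = nRT: V₁ = nRT₁/P₁ = 9.871 L.
P constant ⇒ V ∝ T: P₂ = P₁; V₂ = V₁·(T₂/T₁) = 4.618 L.
Isothermal, so P V is constant: T₃ = T₂; V₃ = V₂·(P₂/P₃) = 7.485 L.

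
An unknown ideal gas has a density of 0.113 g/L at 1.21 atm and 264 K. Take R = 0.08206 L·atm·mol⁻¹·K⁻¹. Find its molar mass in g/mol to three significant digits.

M ≈ 2.02 g/mol

ρ = PM/(RT) ⇒ M = ρRT/P = (0.113 × 0.08206 × 264.0) / 1.21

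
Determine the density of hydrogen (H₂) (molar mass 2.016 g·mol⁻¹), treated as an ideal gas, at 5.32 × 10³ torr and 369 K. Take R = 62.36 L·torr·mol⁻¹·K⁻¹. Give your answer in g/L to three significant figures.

ρ ≈ 0.466 g/L

ρ = PM/(RT) = (5.32e+03 × 2.016) / (62.36 × 369.0)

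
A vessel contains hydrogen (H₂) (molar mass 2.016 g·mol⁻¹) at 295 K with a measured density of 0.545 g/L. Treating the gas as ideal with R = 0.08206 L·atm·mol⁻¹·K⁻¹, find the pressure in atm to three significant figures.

P ≈ 6.54 atm

ρ = PM/(RT) ⇒ P = ρRT/M = (0.545 × 0.08206 × 295.0) / 2.016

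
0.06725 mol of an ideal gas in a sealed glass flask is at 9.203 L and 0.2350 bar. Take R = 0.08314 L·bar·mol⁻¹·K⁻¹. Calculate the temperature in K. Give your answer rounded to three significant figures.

T ≈ 387 K

PV = nRT ⇒ T = PV/(nR) = (0.2350 × 9.203) / (0.06725 × 0.08314)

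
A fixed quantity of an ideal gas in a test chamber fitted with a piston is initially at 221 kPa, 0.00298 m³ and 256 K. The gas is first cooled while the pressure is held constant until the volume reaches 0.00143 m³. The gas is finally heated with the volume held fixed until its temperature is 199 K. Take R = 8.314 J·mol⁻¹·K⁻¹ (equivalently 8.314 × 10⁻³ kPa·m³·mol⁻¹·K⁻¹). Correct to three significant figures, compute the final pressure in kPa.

P constant ⇒ V ∝ T: P₂ = P₁; T₂ = T₁·(V₂/V₁) = 122.8 K.
V constant ⇒ P ∝ T: V₃ = V₂; P₃ = P₂·(T₃/T₂) = 358.0 kPa.

P₃ ≈ 358 kPa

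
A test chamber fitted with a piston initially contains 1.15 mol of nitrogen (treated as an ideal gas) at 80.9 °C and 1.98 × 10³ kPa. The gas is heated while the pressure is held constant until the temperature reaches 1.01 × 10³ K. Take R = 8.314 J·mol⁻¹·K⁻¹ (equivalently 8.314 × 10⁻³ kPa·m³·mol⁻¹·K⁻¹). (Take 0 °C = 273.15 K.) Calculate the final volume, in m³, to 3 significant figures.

V₂ ≈ 0.00488 m³

Convert: T₁ = 354.0 K.
From PV = nRT: V₁ = nRT₁/P₁ = 0.001710 m³.
Isobaric, so V/T is constant: P₂ = P₁; V₂ = V₁·(T₂/T₁) = 0.004877 m³.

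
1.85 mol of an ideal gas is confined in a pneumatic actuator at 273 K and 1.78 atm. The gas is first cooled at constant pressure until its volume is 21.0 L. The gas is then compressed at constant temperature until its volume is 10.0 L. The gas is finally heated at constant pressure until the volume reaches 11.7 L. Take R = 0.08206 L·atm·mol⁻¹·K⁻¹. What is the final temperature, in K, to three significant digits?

T₄ ≈ 288 K

From PV = nRT: V₁ = nRT₁/P₁ = 23.28 L.
P constant ⇒ V ∝ T: P₂ = P₁; T₂ = T₁·(V₂/V₁) = 246.2 K.
T constant ⇒ Boyle's law P V = const: T₃ = T₂; P₃ = P₂·(V₂/V₃) = 3.738 atm.
P constant ⇒ V ∝ T: P₄ = P₃; T₄ = T₃·(V₄/V₃) = 288.1 K.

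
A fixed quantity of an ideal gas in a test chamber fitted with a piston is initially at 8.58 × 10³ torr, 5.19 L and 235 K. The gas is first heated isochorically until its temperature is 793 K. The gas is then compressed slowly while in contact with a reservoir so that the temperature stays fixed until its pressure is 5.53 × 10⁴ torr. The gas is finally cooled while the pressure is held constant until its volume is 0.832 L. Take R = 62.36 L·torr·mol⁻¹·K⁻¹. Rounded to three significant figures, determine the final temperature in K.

T₄ ≈ 243 K

Isochoric, so P/T is constant: V₂ = V₁; P₂ = P₁·(T₂/T₁) = 2.895e+04 torr.
Isothermal, so P V is constant: T₃ = T₂; V₃ = V₂·(P₂/P₃) = 2.717 L.
P constant ⇒ V ∝ T: P₄ = P₃; T₄ = T₃·(V₄/V₃) = 242.8 K.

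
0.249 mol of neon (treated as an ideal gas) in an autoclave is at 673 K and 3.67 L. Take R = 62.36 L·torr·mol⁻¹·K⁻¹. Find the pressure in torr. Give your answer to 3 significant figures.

PV = nRT ⇒ P = nRT/V = (0.249 × 62.36 × 673) / 3.67

P ≈ 2.85e+03 torr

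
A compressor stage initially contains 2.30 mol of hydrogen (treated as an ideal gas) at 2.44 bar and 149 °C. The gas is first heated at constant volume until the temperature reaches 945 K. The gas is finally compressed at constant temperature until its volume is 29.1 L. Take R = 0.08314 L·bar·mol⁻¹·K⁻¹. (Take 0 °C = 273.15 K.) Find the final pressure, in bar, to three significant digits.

P₃ ≈ 6.21 bar

Convert: T₁ = 422.1 K.
From PV = nRT: V₁ = nRT₁/P₁ = 33.08 L.
Isochoric, so P/T is constant: V₂ = V₁; P₂ = P₁·(T₂/T₁) = 5.462 bar.
Isothermal, so P V is constant: T₃ = T₂; P₃ = P₂·(V₂/V₃) = 6.210 bar.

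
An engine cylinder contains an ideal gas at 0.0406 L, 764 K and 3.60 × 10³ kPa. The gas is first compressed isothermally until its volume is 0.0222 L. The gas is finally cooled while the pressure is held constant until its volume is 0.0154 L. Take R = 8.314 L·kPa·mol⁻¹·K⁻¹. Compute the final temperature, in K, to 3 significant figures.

T constant ⇒ Boyle's law P V = const: T₂ = T₁; P₂ = P₁·(V₁/V₂) = 6584 kPa.
P constant ⇒ V ∝ T: P₃ = P₂; T₃ = T₂·(V₃/V₂) = 530.0 K.

T₃ ≈ 530 K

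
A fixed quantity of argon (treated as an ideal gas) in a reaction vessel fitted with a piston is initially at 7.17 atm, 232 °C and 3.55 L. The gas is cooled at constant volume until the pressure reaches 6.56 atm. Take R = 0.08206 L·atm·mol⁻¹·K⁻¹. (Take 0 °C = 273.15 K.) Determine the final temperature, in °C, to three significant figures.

T₂ ≈ 189 °C

Convert: T₁ = 505.1 K.
Isochoric, so P/T is constant: V₂ = V₁; T₂ = T₁·(P₂/P₁) = 462.2 K.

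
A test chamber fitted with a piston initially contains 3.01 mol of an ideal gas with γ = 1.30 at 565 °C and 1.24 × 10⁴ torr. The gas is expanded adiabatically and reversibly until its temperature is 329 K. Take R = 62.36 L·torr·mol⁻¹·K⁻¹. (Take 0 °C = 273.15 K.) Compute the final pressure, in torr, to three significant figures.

P₂ ≈ 216 torr

Convert: T₁ = 838.1 K.
From PV = nRT: V₁ = nRT₁/P₁ = 12.69 L.
Reversible adiabatic, γ = 1.30: P₂ = P₁·(T₂/T₁)^(γ/(γ−1)) = 215.5 torr; V₂ = V₁·(T₁/T₂)^(1/(γ−1)) = 286.5 L.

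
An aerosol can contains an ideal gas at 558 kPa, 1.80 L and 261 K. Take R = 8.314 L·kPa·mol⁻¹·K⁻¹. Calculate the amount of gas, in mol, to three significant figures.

n ≈ 0.463 mol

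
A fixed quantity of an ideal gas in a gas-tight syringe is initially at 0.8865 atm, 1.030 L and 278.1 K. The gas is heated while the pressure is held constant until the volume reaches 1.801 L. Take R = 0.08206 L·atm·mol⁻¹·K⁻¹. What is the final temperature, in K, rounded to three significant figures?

T₂ ≈ 486 K

Isobaric, so V/T is constant: P₂ = P₁; T₂ = T₁·(V₂/V₁) = 486.3 K.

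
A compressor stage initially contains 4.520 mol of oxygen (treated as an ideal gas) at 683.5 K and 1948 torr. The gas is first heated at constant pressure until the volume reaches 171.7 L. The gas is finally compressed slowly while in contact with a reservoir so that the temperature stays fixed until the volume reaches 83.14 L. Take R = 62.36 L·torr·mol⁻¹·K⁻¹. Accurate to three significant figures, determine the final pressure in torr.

From PV = nRT: V₁ = nRT₁/P₁ = 98.90 L.
P constant ⇒ V ∝ T: P₂ = P₁; T₂ = T₁·(V₂/V₁) = 1187 K.
Isothermal, so P V is constant: T₃ = T₂; P₃ = P₂·(V₂/V₃) = 4023 torr.

P₃ ≈ 4.02e+03 torr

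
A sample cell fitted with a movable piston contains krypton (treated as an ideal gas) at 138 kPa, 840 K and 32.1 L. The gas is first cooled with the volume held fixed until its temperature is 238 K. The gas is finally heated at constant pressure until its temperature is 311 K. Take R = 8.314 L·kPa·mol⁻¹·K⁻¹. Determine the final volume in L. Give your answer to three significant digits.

V₃ ≈ 41.9 L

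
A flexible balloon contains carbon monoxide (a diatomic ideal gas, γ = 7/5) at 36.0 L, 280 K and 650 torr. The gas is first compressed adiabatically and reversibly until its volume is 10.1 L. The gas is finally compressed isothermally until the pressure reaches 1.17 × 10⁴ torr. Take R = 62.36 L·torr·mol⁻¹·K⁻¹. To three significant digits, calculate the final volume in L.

Reversible adiabatic, γ = 7/5: T₂ = T₁·(V₁/V₂)^(γ−1) = 465.5 K; P₂ = P₁·(V₁/V₂)^γ = 3852 torr.
T constant ⇒ Boyle's law P V = const: T₃ = T₂; V₃ = V₂·(P₂/P₃) = 3.325 L.

V₃ ≈ 3.33 L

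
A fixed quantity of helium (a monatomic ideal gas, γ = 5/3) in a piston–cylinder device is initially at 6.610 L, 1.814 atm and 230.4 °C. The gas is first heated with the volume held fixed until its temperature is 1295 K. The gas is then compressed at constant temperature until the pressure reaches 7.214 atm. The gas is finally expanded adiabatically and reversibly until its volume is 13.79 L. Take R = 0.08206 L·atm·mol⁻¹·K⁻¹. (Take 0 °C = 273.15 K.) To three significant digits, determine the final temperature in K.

T₄ ≈ 593 K

Convert: T₁ = 503.5 K.
Isochoric, so P/T is constant: V₂ = V₁; P₂ = P₁·(T₂/T₁) = 4.665 atm.
Isothermal, so P V is constant: T₃ = T₂; V₃ = V₂·(P₂/P₃) = 4.275 L.
Adiabatic (γ = 5/3), T V^(γ−1) and P V^γ constant: T₄ = T₃·(V₃/V₄)^(γ−1) = 593.1 K; P₄ = P₃·(V₃/V₄)^γ = 1.024 atm.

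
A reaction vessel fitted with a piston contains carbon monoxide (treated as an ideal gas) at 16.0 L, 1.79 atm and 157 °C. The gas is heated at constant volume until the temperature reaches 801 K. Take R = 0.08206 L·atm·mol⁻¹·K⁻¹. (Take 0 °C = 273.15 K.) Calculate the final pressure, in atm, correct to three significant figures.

Convert: T₁ = 430.1 K.
Isochoric, so P/T is constant: V₂ = V₁; P₂ = P₁·(T₂/T₁) = 3.333 atm.

P₂ ≈ 3.33 atm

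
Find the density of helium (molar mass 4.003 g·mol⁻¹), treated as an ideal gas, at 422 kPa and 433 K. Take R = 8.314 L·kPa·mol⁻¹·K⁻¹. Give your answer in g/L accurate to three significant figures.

ρ ≈ 0.469 g/L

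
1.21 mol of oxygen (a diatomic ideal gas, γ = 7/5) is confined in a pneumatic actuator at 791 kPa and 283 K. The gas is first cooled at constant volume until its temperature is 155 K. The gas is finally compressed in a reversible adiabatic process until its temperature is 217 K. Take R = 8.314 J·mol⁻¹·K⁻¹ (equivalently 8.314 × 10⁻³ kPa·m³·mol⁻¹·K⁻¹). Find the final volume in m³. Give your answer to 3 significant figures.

From PV = nRT: V₁ = nRT₁/P₁ = 0.003599 m³.
V constant ⇒ P ∝ T: V₂ = V₁; P₂ = P₁·(T₂/T₁) = 433.2 kPa.
Adiabatic (γ = 7/5), T V^(γ−1) and P V^γ constant: P₃ = P₂·(T₃/T₂)^(γ/(γ−1)) = 1407 kPa; V₃ = V₂·(T₂/T₃)^(1/(γ−1)) = 0.001552 m³.

V₃ ≈ 0.00155 m³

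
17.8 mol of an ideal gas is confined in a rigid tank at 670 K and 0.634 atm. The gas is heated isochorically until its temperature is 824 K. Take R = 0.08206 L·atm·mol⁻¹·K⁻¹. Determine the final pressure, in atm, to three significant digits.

From PV = nRT: V₁ = nRT₁/P₁ = 1544 L.
Isochoric, so P/T is constant: V₂ = V₁; P₂ = P₁·(T₂/T₁) = 0.7797 atm.

P₂ ≈ 0.780 atm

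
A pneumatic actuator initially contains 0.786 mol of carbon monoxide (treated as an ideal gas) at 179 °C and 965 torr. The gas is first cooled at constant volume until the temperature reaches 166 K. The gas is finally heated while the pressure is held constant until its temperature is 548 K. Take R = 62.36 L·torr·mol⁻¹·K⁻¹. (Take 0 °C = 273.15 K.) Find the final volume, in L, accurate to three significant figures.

V₃ ≈ 75.8 L

Convert: T₁ = 452.1 K.
From PV = nRT: V₁ = nRT₁/P₁ = 22.97 L.
Isochoric, so P/T is constant: V₂ = V₁; P₂ = P₁·(T₂/T₁) = 354.3 torr.
P constant ⇒ V ∝ T: P₃ = P₂; V₃ = V₂·(T₃/T₂) = 75.82 L.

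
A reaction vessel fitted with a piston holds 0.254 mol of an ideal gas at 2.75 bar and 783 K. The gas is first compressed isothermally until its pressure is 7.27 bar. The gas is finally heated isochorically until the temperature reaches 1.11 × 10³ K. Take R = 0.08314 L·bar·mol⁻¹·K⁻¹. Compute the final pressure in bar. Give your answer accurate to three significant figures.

From PV = nRT: V₁ = nRT₁/P₁ = 6.013 L.
Isothermal, so P V is constant: T₂ = T₁; V₂ = V₁·(P₁/P₂) = 2.274 L.
Isochoric, so P/T is constant: V₃ = V₂; P₃ = P₂·(T₃/T₂) = 10.31 bar.

P₃ ≈ 10.3 bar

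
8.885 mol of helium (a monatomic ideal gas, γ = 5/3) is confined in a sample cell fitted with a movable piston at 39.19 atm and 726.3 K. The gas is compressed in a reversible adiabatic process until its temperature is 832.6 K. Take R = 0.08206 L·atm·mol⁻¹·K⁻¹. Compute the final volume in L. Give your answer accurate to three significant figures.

From PV = nRT: V₁ = nRT₁/P₁ = 13.51 L.
Reversible adiabatic, γ = 5/3: P₂ = P₁·(T₂/T₁)^(γ/(γ−1)) = 55.14 atm; V₂ = V₁·(T₁/T₂)^(1/(γ−1)) = 11.01 L.

V₂ ≈ 11.0 L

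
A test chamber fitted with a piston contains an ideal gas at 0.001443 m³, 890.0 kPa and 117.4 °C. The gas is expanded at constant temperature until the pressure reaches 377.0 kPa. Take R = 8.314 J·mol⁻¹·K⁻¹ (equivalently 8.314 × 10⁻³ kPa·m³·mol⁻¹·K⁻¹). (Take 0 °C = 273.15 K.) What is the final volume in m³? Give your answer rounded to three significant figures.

Convert: T₁ = 390.5 K.
Isothermal, so P V is constant: T₂ = T₁; V₂ = V₁·(P₁/P₂) = 0.003407 m³.

V₂ ≈ 0.00341 m³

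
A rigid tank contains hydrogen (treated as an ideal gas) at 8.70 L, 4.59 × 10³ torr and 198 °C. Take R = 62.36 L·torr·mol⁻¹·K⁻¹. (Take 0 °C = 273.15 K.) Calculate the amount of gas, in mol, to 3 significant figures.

Convert: T = 471.15 K.
PV = nRT ⇒ n = PV/(RT) = (4.59e+03 × 8.70) / (62.36 × 471.15)

n ≈ 1.36 mol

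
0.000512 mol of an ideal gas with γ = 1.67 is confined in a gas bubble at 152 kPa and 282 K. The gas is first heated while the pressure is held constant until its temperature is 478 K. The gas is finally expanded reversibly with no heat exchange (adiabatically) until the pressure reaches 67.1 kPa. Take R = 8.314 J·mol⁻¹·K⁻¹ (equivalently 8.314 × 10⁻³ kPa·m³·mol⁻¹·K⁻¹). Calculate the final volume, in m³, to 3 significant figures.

From PV = nRT: V₁ = nRT₁/P₁ = 7.897e-06 m³.
P constant ⇒ V ∝ T: P₂ = P₁; V₂ = V₁·(T₂/T₁) = 1.339e-05 m³.
Reversible adiabatic, γ = 1.67: T₃ = T₂·(P₃/P₂)^((γ−1)/γ) = 344.3 K; V₃ = V₂·(P₂/P₃)^(1/γ) = 2.184e-05 m³.

V₃ ≈ 2.18e-05 m³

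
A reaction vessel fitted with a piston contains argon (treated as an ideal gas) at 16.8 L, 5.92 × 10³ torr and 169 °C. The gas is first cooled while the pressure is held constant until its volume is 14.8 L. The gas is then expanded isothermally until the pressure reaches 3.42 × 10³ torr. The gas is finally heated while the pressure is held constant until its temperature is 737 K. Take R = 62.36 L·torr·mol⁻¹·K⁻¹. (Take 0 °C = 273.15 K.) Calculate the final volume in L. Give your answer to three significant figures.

V₄ ≈ 48.5 L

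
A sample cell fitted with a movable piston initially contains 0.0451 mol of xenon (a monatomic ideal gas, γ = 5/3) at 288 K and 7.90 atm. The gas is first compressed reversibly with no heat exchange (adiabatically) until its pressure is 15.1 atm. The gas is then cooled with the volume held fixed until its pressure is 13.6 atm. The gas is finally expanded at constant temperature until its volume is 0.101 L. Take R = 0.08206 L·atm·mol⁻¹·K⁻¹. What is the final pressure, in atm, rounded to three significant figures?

P₄ ≈ 12.3 atm

From PV = nRT: V₁ = nRT₁/P₁ = 0.1349 L.
Reversible adiabatic, γ = 5/3: T₂ = T₁·(P₂/P₁)^((γ−1)/γ) = 373.2 K; V₂ = V₁·(P₁/P₂)^(1/γ) = 0.09147 L.
V constant ⇒ P ∝ T: V₃ = V₂; T₃ = T₂·(P₃/P₂) = 336.1 K.
Isothermal, so P V is constant: T₄ = T₃; P₄ = P₃·(V₃/V₄) = 12.32 atm.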